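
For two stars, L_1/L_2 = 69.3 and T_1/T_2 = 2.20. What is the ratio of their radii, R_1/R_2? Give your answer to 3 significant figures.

1.72

L ∝ R²T⁴ gives R ∝ √L / T², so
R_1/R_2 = √(69.3) / (2.20)² = 8.325 / 4.840 = 1.720.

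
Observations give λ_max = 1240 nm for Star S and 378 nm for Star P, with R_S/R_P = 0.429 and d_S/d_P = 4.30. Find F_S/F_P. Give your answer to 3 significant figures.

8.60×10^-5

Wien's law: T_S/T_P = λ_P/λ_S = 378/1240 = 0.3048.
L_S/L_P = (R_S/R_P)²(T_S/T_P)⁴ = (0.429)²(0.3048)⁴ = 0.001589.
F_S/F_P = (L_S/L_P)/(d_S/d_P)² = 0.001589/(4.30)² = 8.595×10^-5.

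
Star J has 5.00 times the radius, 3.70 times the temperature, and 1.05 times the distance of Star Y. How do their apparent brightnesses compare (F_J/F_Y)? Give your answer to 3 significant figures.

L_J/L_Y = (R_J/R_Y)²(T_J/T_Y)⁴ = (5.00)² × (3.70)⁴ = 4685.
F_J/F_Y = (L_J/L_Y)/(d_J/d_Y)² = 4685 / (1.05)² = 4250.

4.25×10^3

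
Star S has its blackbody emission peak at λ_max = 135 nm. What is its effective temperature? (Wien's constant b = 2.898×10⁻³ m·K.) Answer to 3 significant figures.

2.15×10^4 K

T = b/λ_max = 2.898×10⁻³ / (135×10⁻⁹) = 2.147×10^4 K.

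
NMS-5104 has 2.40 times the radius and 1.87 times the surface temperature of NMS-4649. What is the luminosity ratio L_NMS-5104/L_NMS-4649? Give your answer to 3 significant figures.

70.4

From the Stefan–Boltzmann law, L ∝ R²T⁴, so
L_NMS-5104/L_NMS-4649 = (R_NMS-5104/R_NMS-4649)² (T_NMS-5104/T_NMS-4649)⁴ = (2.40)² × (1.87)⁴ = 5.760 × 12.23 = 70.44.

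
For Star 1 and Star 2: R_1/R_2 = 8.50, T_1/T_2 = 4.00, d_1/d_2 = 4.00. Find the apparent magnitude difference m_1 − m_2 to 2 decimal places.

L_1/L_2 = (8.50)²(4.00)⁴ = 1.850×10^4.
F_1/F_2 = (L_1/L_2)/(d_1/d_2)² = 1.850×10^4/16.00 = 1156.
m_1 − m_2 = −2.5 log₁₀(1156) = -7.66.

-7.66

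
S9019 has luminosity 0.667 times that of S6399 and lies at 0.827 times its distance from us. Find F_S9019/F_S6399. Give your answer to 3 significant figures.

0.975

F = L/(4πd²), so F_S9019/F_S6399 = (L_S9019/L_S6399) / (d_S9019/d_S6399)²
= 0.667 / (0.827)² = 0.667 / 0.6839 = 0.9752.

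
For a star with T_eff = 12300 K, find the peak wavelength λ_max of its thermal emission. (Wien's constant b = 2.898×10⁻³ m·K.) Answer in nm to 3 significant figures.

236 nm

λ_max = b/T = 2.898×10⁻³ / 12300 = 2.36×10^-7 m = 235.6 nm.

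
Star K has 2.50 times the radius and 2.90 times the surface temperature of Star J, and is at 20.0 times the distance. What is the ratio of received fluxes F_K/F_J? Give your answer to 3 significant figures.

L_K/L_J = (R_K/R_J)²(T_K/T_J)⁴ = (2.50)² × (2.90)⁴ = 442.1.
F_K/F_J = (L_K/L_J)/(d_K/d_J)² = 442.1 / (20.0)² = 1.105.

1.11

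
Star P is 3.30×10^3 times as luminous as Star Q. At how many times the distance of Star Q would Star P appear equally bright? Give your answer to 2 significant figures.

57

Equal flux requires L_P/d_P² = L_Q/d_Q², so d_P/d_Q = √(L_P/L_Q)
= √(3.30×10^3) = 57.45.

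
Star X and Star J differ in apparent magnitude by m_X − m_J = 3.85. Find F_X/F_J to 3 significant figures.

0.0288

F_X/F_J = 10^(−(m_X − m_J)/2.5) = 10^(-3.85/2.5) = 10^-1.540 = 0.02884.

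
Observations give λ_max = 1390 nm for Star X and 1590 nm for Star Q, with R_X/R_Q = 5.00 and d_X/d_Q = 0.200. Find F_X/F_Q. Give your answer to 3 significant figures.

1.07×10^3

Wien's law: T_X/T_Q = λ_Q/λ_X = 1590/1390 = 1.144.
L_X/L_Q = (R_X/R_Q)²(T_X/T_Q)⁴ = (5.00)²(1.144)⁴ = 42.80.
F_X/F_Q = (L_X/L_Q)/(d_X/d_Q)² = 42.80/(0.200)² = 1070.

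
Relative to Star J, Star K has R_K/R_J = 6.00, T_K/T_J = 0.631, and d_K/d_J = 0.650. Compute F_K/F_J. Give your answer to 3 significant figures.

13.5

L_K/L_J = (R_K/R_J)²(T_K/T_J)⁴ = (6.00)² × (0.631)⁴ = 5.707.
F_K/F_J = (L_K/L_J)/(d_K/d_J)² = 5.707 / (0.650)² = 13.51.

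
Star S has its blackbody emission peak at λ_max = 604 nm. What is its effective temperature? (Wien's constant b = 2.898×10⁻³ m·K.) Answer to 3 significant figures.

4.80×10^3 K

T = b/λ_max = 2.898×10⁻³ / (604×10⁻⁹) = 4798 K.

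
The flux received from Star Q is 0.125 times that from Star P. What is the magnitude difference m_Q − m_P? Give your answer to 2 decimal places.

m_Q − m_P = −2.5 log₁₀(F_Q/F_P) = −2.5 log₁₀(0.125) = −2.5 × (-0.903) = 2.258.

2.26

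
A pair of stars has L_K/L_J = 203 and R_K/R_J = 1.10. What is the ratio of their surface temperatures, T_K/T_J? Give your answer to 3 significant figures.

3.60

L ∝ R²T⁴ gives T ∝ (L/R²)^(1/4), so
T_K/T_J = (203 / 1.10²)^(1/4) = (167.8)^(1/4) = 3.599.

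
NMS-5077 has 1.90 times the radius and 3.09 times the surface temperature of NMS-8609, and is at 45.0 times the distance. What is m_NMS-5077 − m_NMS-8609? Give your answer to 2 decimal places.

1.97

L_NMS-5077/L_NMS-8609 = (1.90)²(3.09)⁴ = 329.1.
F_NMS-5077/F_NMS-8609 = (L_NMS-5077/L_NMS-8609)/(d_NMS-5077/d_NMS-8609)² = 329.1/2025 = 0.1625.
m_NMS-5077 − m_NMS-8609 = −2.5 log₁₀(0.1625) = 1.97.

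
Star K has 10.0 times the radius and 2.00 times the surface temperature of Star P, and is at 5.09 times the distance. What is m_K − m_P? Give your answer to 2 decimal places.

-4.48

L_K/L_P = (10.0)²(2.00)⁴ = 1600.
F_K/F_P = (L_K/L_P)/(d_K/d_P)² = 1600/25.91 = 61.76.
m_K − m_P = −2.5 log₁₀(61.76) = -4.48.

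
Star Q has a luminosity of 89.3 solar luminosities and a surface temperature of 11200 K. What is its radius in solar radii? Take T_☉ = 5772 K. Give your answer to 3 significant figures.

R/R_☉ = √(L/L_☉) / (T/T_☉)² = √(89.3) / (1.940)²
       = 9.450 / 3.765 = 2.510.

2.51 solar radii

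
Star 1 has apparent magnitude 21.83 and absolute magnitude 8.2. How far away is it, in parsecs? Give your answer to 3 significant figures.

m − M = 5 log₁₀(d/10 pc)
21.83 − (8.2) = 13.63 = 5 log₁₀(d/10)
d = 10 × 10^(13.63/5) = 10 × 10^2.726 = 5321 pc.

5.32×10^3 pc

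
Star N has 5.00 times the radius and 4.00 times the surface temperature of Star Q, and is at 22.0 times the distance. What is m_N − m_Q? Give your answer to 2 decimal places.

L_N/L_Q = (5.00)²(4.00)⁴ = 6400.
F_N/F_Q = (L_N/L_Q)/(d_N/d_Q)² = 6400/484.0 = 13.22.
m_N − m_Q = −2.5 log₁₀(13.22) = -2.80.

-2.80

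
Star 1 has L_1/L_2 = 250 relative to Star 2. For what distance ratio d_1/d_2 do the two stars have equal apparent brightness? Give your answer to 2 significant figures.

16

Equal flux requires L_1/d_1² = L_2/d_2², so d_1/d_2 = √(L_1/L_2)
= √(250) = 15.81.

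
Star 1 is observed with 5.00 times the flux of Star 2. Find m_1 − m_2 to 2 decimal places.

-1.75

m_1 − m_2 = −2.5 log₁₀(F_1/F_2) = −2.5 log₁₀(5.00) = −2.5 × (0.699) = -1.747.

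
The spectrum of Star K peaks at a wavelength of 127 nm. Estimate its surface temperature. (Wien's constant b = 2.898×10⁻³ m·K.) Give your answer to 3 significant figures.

2.28×10^4 K

T = b/λ_max = 2.898×10⁻³ / (127×10⁻⁹) = 2.282×10^4 K.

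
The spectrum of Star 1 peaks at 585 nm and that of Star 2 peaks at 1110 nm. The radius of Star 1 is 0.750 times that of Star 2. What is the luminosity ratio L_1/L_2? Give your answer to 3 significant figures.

Wien's law gives T ∝ 1/λ_max, so T_1/T_2 = λ_2/λ_1 = 1110/585 = 1.897.
Then L ∝ R²T⁴ gives L_1/L_2 = (0.750)² × (1.897)⁴ = 0.5625 × 12.96 = 7.291.

7.29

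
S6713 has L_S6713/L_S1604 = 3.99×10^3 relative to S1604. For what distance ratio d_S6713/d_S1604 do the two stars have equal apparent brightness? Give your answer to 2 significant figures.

Equal flux requires L_S6713/d_S6713² = L_S1604/d_S1604², so d_S6713/d_S1604 = √(L_S6713/L_S1604)
= √(3.99×10^3) = 63.17.

63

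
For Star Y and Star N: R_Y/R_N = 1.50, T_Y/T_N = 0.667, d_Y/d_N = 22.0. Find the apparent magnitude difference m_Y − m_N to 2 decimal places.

7.59

L_Y/L_N = (1.50)²(0.667)⁴ = 0.4453.
F_Y/F_N = (L_Y/L_N)/(d_Y/d_N)² = 0.4453/484.0 = 9.201×10^-4.
m_Y − m_N = −2.5 log₁₀(9.201×10^-4) = 7.59.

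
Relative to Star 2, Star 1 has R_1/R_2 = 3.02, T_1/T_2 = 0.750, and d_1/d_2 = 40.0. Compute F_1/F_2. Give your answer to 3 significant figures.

0.00180

L_1/L_2 = (R_1/R_2)²(T_1/T_2)⁴ = (3.02)² × (0.750)⁴ = 2.886.
F_1/F_2 = (L_1/L_2)/(d_1/d_2)² = 2.886 / (40.0)² = 0.001804.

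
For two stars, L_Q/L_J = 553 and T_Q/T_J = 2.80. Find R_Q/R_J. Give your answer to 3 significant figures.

L ∝ R²T⁴ gives R ∝ √L / T², so
R_Q/R_J = √(553) / (2.80)² = 23.52 / 7.840 = 2.999.

3.00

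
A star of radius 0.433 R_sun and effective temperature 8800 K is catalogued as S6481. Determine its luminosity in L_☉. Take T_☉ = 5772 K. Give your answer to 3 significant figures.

1.01 L_☉

L/L_☉ = (R/R_☉)² (T/T_☉)⁴ = (0.433)² × (8800/5772)⁴
       = 0.1875 × (1.525)⁴ = 0.1875 × 5.403 = 1.013.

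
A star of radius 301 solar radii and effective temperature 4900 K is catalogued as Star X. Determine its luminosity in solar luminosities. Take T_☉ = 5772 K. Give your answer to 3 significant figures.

4.71×10^4 solar luminosities

L/L_☉ = (R/R_☉)² (T/T_☉)⁴ = (301)² × (4900/5772)⁴
       = 9.060×10^4 × (0.8489)⁴ = 9.060×10^4 × 0.5194 = 4.706×10^4.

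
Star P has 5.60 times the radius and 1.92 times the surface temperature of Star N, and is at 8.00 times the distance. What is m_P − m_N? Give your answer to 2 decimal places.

L_P/L_N = (5.60)²(1.92)⁴ = 426.2.
F_P/F_N = (L_P/L_N)/(d_P/d_N)² = 426.2/64.00 = 6.659.
m_P − m_N = −2.5 log₁₀(6.659) = -2.06.

-2.06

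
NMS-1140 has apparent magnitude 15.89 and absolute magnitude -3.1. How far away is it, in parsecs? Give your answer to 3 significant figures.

6.28×10^4 pc

m − M = 5 log₁₀(d/10 pc)
15.89 − (-3.1) = 18.99 = 5 log₁₀(d/10)
d = 10 × 10^(18.99/5) = 10 × 10^3.798 = 6.281×10^4 pc.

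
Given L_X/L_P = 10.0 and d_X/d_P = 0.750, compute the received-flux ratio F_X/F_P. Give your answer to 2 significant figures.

F = L/(4πd²), so F_X/F_P = (L_X/L_P) / (d_X/d_P)²
= 10.0 / (0.750)² = 10.0 / 0.5625 = 17.78.

18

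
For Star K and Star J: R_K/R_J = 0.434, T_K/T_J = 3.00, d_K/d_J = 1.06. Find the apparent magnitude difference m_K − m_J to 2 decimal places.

L_K/L_J = (0.434)²(3.00)⁴ = 15.26.
F_K/F_J = (L_K/L_J)/(d_K/d_J)² = 15.26/1.124 = 13.58.
m_K − m_J = −2.5 log₁₀(13.58) = -2.83.

-2.83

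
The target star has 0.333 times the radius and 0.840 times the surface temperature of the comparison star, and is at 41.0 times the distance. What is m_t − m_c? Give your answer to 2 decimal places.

11.21

L_t/L_c = (0.333)²(0.840)⁴ = 0.05521.
F_t/F_c = (L_t/L_c)/(d_t/d_c)² = 0.05521/1681 = 3.284×10^-5.
m_t − m_c = −2.5 log₁₀(3.284×10^-5) = 11.21.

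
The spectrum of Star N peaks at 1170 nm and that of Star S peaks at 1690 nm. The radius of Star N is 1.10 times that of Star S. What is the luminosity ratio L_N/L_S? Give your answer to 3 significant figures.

Wien's law gives T ∝ 1/λ_max, so T_N/T_S = λ_S/λ_N = 1690/1170 = 1.444.
Then L ∝ R²T⁴ gives L_N/L_S = (1.10)² × (1.444)⁴ = 1.210 × 4.353 = 5.267.

5.27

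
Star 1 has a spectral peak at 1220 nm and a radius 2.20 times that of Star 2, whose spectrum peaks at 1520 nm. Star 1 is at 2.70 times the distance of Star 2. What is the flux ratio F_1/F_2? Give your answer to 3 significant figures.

Wien's law: T_1/T_2 = λ_2/λ_1 = 1520/1220 = 1.246.
L_1/L_2 = (R_1/R_2)²(T_1/T_2)⁴ = (2.20)²(1.246)⁴ = 11.66.
F_1/F_2 = (L_1/L_2)/(d_1/d_2)² = 11.66/(2.70)² = 1.600.

1.60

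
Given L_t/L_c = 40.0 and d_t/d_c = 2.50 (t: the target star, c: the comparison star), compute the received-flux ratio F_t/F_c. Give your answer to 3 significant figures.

F = L/(4πd²), so F_t/F_c = (L_t/L_c) / (d_t/d_c)²
= 40.0 / (2.50)² = 40.0 / 6.250 = 6.400.

6.40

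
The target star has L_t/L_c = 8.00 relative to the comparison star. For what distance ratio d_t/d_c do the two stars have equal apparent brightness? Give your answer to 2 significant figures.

Equal flux requires L_t/d_t² = L_c/d_c², so d_t/d_c = √(L_t/L_c)
= √(8.00) = 2.828.

2.8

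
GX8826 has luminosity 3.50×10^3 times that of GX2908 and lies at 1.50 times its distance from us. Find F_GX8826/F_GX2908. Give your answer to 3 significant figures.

F = L/(4πd²), so F_GX8826/F_GX2908 = (L_GX8826/L_GX2908) / (d_GX8826/d_GX2908)²
= 3.50×10^3 / (1.50)² = 3.50×10^3 / 2.250 = 1556.

1.56×10^3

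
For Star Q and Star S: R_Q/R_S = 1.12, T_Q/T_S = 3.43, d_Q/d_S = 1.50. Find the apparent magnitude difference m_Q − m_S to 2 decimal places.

-4.72

L_Q/L_S = (1.12)²(3.43)⁴ = 173.6.
F_Q/F_S = (L_Q/L_S)/(d_Q/d_S)² = 173.6/2.250 = 77.17.
m_Q − m_S = −2.5 log₁₀(77.17) = -4.72.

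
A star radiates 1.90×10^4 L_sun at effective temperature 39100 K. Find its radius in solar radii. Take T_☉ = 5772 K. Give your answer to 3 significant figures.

R/R_☉ = √(L/L_☉) / (T/T_☉)² = √(1.90×10^4) / (6.774)²
       = 137.8 / 45.89 = 3.004.

3.00 solar radii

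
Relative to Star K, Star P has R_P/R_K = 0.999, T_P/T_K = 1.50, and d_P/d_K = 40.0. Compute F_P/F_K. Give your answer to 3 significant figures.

0.00316

L_P/L_K = (R_P/R_K)²(T_P/T_K)⁴ = (0.999)² × (1.50)⁴ = 5.052.
F_P/F_K = (L_P/L_K)/(d_P/d_K)² = 5.052 / (40.0)² = 0.003158.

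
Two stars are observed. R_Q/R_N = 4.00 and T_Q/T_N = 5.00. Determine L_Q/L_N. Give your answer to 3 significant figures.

From the Stefan–Boltzmann law, L ∝ R²T⁴, so
L_Q/L_N = (R_Q/R_N)² (T_Q/T_N)⁴ = (4.00)² × (5.00)⁴ = 16.00 × 625.0 = 1.000×10^4.

1.00×10^4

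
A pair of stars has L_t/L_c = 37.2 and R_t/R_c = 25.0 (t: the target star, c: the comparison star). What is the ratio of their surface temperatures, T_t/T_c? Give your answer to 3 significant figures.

0.494

L ∝ R²T⁴ gives T ∝ (L/R²)^(1/4), so
T_t/T_c = (37.2 / 25.0²)^(1/4) = (0.05952)^(1/4) = 0.4939.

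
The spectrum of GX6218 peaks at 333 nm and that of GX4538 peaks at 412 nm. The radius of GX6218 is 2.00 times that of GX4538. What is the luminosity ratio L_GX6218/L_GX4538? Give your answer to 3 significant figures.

Wien's law gives T ∝ 1/λ_max, so T_GX6218/T_GX4538 = λ_GX4538/λ_GX6218 = 412/333 = 1.237.
Then L ∝ R²T⁴ gives L_GX6218/L_GX4538 = (2.00)² × (1.237)⁴ = 4.000 × 2.343 = 9.373.

9.37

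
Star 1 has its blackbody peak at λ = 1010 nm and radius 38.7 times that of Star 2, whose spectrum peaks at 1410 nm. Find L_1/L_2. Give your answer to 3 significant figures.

5.69×10^3

Wien's law gives T ∝ 1/λ_max, so T_1/T_2 = λ_2/λ_1 = 1410/1010 = 1.396.
Then L ∝ R²T⁴ gives L_1/L_2 = (38.7)² × (1.396)⁴ = 1498 × 3.798 = 5689.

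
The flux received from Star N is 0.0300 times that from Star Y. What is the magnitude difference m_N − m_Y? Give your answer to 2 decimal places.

m_N − m_Y = −2.5 log₁₀(F_N/F_Y) = −2.5 log₁₀(0.0300) = −2.5 × (-1.523) = 3.807.

3.81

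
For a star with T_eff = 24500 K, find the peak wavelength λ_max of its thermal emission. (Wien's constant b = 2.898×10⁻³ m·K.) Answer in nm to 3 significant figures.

118 nm

λ_max = b/T = 2.898×10⁻³ / 24500 = 1.18×10^-7 m = 118.3 nm.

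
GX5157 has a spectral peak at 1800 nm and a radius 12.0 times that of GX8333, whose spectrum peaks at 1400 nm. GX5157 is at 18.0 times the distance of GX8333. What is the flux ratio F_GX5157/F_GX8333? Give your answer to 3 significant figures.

Wien's law: T_GX5157/T_GX8333 = λ_GX8333/λ_GX5157 = 1400/1800 = 0.7778.
L_GX5157/L_GX8333 = (R_GX5157/R_GX8333)²(T_GX5157/T_GX8333)⁴ = (12.0)²(0.7778)⁴ = 52.70.
F_GX5157/F_GX8333 = (L_GX5157/L_GX8333)/(d_GX5157/d_GX8333)² = 52.70/(18.0)² = 0.1626.

0.163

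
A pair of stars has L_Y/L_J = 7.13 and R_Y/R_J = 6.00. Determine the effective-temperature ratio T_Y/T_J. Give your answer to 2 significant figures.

L ∝ R²T⁴ gives T ∝ (L/R²)^(1/4), so
T_Y/T_J = (7.13 / 6.00²)^(1/4) = (0.1981)^(1/4) = 0.6671.

0.67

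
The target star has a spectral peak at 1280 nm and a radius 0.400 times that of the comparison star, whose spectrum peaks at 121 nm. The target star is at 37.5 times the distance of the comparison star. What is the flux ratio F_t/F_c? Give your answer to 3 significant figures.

Wien's law: T_t/T_c = λ_c/λ_t = 121/1280 = 0.09453.
L_t/L_c = (R_t/R_c)²(T_t/T_c)⁴ = (0.400)²(0.09453)⁴ = 1.278×10^-5.
F_t/F_c = (L_t/L_c)/(d_t/d_c)² = 1.278×10^-5/(37.5)² = 9.086×10^-9.

9.09×10^-9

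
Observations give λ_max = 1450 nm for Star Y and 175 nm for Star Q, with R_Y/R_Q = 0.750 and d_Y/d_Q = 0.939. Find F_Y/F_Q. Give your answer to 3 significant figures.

Wien's law: T_Y/T_Q = λ_Q/λ_Y = 175/1450 = 0.1207.
L_Y/L_Q = (R_Y/R_Q)²(T_Y/T_Q)⁴ = (0.750)²(0.1207)⁴ = 1.193×10^-4.
F_Y/F_Q = (L_Y/L_Q)/(d_Y/d_Q)² = 1.193×10^-4/(0.939)² = 1.354×10^-4.

1.35×10^-4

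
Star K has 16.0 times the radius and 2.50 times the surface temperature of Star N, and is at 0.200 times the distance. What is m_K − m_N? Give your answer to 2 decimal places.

-13.49

L_K/L_N = (16.0)²(2.50)⁴ = 1.000×10^4.
F_K/F_N = (L_K/L_N)/(d_K/d_N)² = 1.000×10^4/0.04000 = 2.500×10^5.
m_K − m_N = −2.5 log₁₀(2.500×10^5) = -13.49.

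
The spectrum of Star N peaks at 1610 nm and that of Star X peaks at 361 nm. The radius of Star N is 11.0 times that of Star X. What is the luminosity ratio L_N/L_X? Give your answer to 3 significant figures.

0.306

Wien's law gives T ∝ 1/λ_max, so T_N/T_X = λ_X/λ_N = 361/1610 = 0.2242.
Then L ∝ R²T⁴ gives L_N/L_X = (11.0)² × (0.2242)⁴ = 121.0 × 0.002528 = 0.3059.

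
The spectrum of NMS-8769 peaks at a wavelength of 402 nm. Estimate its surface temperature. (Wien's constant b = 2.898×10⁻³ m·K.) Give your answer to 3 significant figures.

T = b/λ_max = 2.898×10⁻³ / (402×10⁻⁹) = 7209 K.

7.21×10^3 K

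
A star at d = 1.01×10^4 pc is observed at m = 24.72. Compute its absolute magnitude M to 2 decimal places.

M = m − 5 log₁₀(d/10 pc) = 24.72 − 5 log₁₀(1.01×10^4/10)
  = 24.72 − 5 × 3.004 = 24.72 − 15.02 = 9.70.

9.70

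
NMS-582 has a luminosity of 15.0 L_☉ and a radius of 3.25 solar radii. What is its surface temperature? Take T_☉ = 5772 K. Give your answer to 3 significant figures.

6.30×10^3 K

T/T_☉ = (L/L_☉)^(1/4) / (R/R_☉)^(1/2)
T = 5772 × (15.0)^(1/4) / √(3.25) = 5772 × 1.968 / 1.803 = 6301 K.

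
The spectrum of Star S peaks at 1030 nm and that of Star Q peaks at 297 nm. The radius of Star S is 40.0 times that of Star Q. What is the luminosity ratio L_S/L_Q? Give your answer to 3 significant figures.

11.1

Wien's law gives T ∝ 1/λ_max, so T_S/T_Q = λ_Q/λ_S = 297/1030 = 0.2883.
Then L ∝ R²T⁴ gives L_S/L_Q = (40.0)² × (0.2883)⁴ = 1600 × 0.006913 = 11.06.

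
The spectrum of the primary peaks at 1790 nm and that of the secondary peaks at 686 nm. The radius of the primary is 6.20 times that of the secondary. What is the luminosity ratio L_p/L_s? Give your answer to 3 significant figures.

Wien's law gives T ∝ 1/λ_max, so T_p/T_s = λ_s/λ_p = 686/1790 = 0.3832.
Then L ∝ R²T⁴ gives L_p/L_s = (6.20)² × (0.3832)⁴ = 38.44 × 0.02157 = 0.8292.

0.829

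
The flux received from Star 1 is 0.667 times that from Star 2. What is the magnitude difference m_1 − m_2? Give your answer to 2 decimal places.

0.44

m_1 − m_2 = −2.5 log₁₀(F_1/F_2) = −2.5 log₁₀(0.667) = −2.5 × (-0.176) = 0.440.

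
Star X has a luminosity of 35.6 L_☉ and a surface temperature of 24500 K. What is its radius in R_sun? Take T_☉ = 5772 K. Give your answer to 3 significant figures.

R/R_☉ = √(L/L_☉) / (T/T_☉)² = √(35.6) / (4.245)²
       = 5.967 / 18.02 = 0.3312.

0.331 R_sun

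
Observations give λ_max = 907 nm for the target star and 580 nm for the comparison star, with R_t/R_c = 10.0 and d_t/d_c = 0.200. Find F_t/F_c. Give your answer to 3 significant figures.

Wien's law: T_t/T_c = λ_c/λ_t = 580/907 = 0.6395.
L_t/L_c = (R_t/R_c)²(T_t/T_c)⁴ = (10.0)²(0.6395)⁴ = 16.72.
F_t/F_c = (L_t/L_c)/(d_t/d_c)² = 16.72/(0.200)² = 418.0.

418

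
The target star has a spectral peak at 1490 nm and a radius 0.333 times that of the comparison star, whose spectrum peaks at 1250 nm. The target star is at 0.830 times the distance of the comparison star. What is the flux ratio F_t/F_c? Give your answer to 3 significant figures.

Wien's law: T_t/T_c = λ_c/λ_t = 1250/1490 = 0.8389.
L_t/L_c = (R_t/R_c)²(T_t/T_c)⁴ = (0.333)²(0.8389)⁴ = 0.05493.
F_t/F_c = (L_t/L_c)/(d_t/d_c)² = 0.05493/(0.830)² = 0.07973.

0.0797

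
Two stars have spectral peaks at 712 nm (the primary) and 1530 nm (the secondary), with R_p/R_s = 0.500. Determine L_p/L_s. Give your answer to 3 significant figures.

5.33

Wien's law gives T ∝ 1/λ_max, so T_p/T_s = λ_s/λ_p = 1530/712 = 2.149.
Then L ∝ R²T⁴ gives L_p/L_s = (0.500)² × (2.149)⁴ = 0.2500 × 21.32 = 5.331.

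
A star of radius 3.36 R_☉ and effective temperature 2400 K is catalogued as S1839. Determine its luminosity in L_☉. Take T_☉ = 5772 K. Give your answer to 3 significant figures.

L/L_☉ = (R/R_☉)² (T/T_☉)⁴ = (3.36)² × (2400/5772)⁴
       = 11.29 × (0.4158)⁴ = 11.29 × 0.02989 = 0.3375.

0.337 L_☉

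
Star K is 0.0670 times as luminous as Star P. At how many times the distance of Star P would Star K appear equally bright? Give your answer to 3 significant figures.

0.259

Equal flux requires L_K/d_K² = L_P/d_P², so d_K/d_P = √(L_K/L_P)
= √(0.0670) = 0.2588.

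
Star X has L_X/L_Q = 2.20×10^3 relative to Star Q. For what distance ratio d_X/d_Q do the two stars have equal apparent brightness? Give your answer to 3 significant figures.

Equal flux requires L_X/d_X² = L_Q/d_Q², so d_X/d_Q = √(L_X/L_Q)
= √(2.20×10^3) = 46.90.

46.9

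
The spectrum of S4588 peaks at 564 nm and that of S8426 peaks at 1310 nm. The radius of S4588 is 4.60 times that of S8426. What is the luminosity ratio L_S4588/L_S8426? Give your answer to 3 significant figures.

Wien's law gives T ∝ 1/λ_max, so T_S4588/T_S8426 = λ_S8426/λ_S4588 = 1310/564 = 2.323.
Then L ∝ R²T⁴ gives L_S4588/L_S8426 = (4.60)² × (2.323)⁴ = 21.16 × 29.11 = 615.9.

616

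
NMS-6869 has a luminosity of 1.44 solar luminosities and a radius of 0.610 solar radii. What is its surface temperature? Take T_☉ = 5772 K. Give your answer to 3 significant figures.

T/T_☉ = (L/L_☉)^(1/4) / (R/R_☉)^(1/2)
T = 5772 × (1.44)^(1/4) / √(0.610) = 5772 × 1.095 / 0.7810 = 8096 K.

8.10×10^3 K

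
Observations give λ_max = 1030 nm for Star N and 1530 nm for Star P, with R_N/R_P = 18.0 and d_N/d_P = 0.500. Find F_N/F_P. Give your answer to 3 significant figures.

6.31×10^3

Wien's law: T_N/T_P = λ_P/λ_N = 1530/1030 = 1.485.
L_N/L_P = (R_N/R_P)²(T_N/T_P)⁴ = (18.0)²(1.485)⁴ = 1577.
F_N/F_P = (L_N/L_P)/(d_N/d_P)² = 1577/(0.500)² = 6310.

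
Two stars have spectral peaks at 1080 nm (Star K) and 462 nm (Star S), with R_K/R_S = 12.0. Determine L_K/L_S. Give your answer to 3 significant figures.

Wien's law gives T ∝ 1/λ_max, so T_K/T_S = λ_S/λ_K = 462/1080 = 0.4278.
Then L ∝ R²T⁴ gives L_K/L_S = (12.0)² × (0.4278)⁴ = 144.0 × 0.03349 = 4.822.

4.82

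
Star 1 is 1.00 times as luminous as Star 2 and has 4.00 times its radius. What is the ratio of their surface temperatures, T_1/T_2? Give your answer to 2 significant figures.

L ∝ R²T⁴ gives T ∝ (L/R²)^(1/4), so
T_1/T_2 = (1.00 / 4.00²)^(1/4) = (0.06250)^(1/4) = 0.5000.

0.50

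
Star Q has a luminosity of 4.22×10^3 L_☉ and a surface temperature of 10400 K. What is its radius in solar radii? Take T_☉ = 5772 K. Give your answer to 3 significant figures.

20.0 solar radii

R/R_☉ = √(L/L_☉) / (T/T_☉)² = √(4.22×10^3) / (1.802)²
       = 64.96 / 3.246 = 20.01.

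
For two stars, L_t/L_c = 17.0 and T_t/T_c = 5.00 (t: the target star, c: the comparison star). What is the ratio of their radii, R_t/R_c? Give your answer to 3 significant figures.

0.165

L ∝ R²T⁴ gives R ∝ √L / T², so
R_t/R_c = √(17.0) / (5.00)² = 4.123 / 25.00 = 0.1649.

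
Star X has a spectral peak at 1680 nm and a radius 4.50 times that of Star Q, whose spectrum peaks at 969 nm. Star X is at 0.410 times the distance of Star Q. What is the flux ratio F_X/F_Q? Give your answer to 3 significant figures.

13.3

Wien's law: T_X/T_Q = λ_Q/λ_X = 969/1680 = 0.5768.
L_X/L_Q = (R_X/R_Q)²(T_X/T_Q)⁴ = (4.50)²(0.5768)⁴ = 2.241.
F_X/F_Q = (L_X/L_Q)/(d_X/d_Q)² = 2.241/(0.410)² = 13.33.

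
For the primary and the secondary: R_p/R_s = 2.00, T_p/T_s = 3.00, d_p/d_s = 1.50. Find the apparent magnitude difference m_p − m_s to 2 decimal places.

L_p/L_s = (2.00)²(3.00)⁴ = 324.0.
F_p/F_s = (L_p/L_s)/(d_p/d_s)² = 324.0/2.250 = 144.0.
m_p − m_s = −2.5 log₁₀(144.0) = -5.40.

-5.40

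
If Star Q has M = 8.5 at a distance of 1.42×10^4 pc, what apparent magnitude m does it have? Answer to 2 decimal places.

24.26

m = M + 5 log₁₀(d/10 pc) = 8.5 + 5 log₁₀(1.42×10^4/10)
  = 8.5 + 5 × 3.152 = 8.5 + 15.76 = 24.26.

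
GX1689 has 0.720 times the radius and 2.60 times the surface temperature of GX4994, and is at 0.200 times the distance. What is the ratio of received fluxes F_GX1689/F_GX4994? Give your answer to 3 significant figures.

592

L_GX1689/L_GX4994 = (R_GX1689/R_GX4994)²(T_GX1689/T_GX4994)⁴ = (0.720)² × (2.60)⁴ = 23.69.
F_GX1689/F_GX4994 = (L_GX1689/L_GX4994)/(d_GX1689/d_GX4994)² = 23.69 / (0.200)² = 592.2.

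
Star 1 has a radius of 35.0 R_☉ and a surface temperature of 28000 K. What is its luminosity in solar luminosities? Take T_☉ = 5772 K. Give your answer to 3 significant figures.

6.78×10^5 solar luminosities

L/L_☉ = (R/R_☉)² (T/T_☉)⁴ = (35.0)² × (28000/5772)⁴
       = 1225 × (4.851)⁴ = 1225 × 553.8 = 6.784×10^5.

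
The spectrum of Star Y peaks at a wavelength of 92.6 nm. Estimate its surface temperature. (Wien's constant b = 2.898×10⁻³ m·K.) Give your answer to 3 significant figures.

3.13×10^4 K

T = b/λ_max = 2.898×10⁻³ / (92.6×10⁻⁹) = 3.130×10^4 K.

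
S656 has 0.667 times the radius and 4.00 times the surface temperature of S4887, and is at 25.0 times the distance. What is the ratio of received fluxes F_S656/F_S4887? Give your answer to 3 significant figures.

L_S656/L_S4887 = (R_S656/R_S4887)²(T_S656/T_S4887)⁴ = (0.667)² × (4.00)⁴ = 113.9.
F_S656/F_S4887 = (L_S656/L_S4887)/(d_S656/d_S4887)² = 113.9 / (25.0)² = 0.1822.

0.182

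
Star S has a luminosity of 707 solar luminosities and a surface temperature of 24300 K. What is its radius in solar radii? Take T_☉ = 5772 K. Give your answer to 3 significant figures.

R/R_☉ = √(L/L_☉) / (T/T_☉)² = √(707) / (4.210)²
       = 26.59 / 17.72 = 1.500.

1.50 solar radii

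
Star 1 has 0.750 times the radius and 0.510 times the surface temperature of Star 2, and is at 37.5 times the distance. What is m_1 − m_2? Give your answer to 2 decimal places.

11.42

L_1/L_2 = (0.750)²(0.510)⁴ = 0.03805.
F_1/F_2 = (L_1/L_2)/(d_1/d_2)² = 0.03805/1406 = 2.706×10^-5.
m_1 − m_2 = −2.5 log₁₀(2.706×10^-5) = 11.42.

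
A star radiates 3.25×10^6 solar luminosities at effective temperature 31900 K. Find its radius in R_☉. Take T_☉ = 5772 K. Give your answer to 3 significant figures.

59.0 R_☉

R/R_☉ = √(L/L_☉) / (T/T_☉)² = √(3.25×10^6) / (5.527)²
       = 1803 / 30.54 = 59.02.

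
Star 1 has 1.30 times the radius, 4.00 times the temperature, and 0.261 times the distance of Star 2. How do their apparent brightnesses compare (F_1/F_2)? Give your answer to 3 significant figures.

L_1/L_2 = (R_1/R_2)²(T_1/T_2)⁴ = (1.30)² × (4.00)⁴ = 432.6.
F_1/F_2 = (L_1/L_2)/(d_1/d_2)² = 432.6 / (0.261)² = 6351.

6.35×10^3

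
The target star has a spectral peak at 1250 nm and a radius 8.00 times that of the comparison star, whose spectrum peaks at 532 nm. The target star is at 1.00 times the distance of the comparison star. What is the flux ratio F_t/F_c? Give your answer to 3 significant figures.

Wien's law: T_t/T_c = λ_c/λ_t = 532/1250 = 0.4256.
L_t/L_c = (R_t/R_c)²(T_t/T_c)⁴ = (8.00)²(0.4256)⁴ = 2.100.
F_t/F_c = (L_t/L_c)/(d_t/d_c)² = 2.100/(1.00)² = 2.100.

2.10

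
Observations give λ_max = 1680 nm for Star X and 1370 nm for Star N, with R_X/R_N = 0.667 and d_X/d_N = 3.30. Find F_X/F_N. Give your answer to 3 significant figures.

Wien's law: T_X/T_N = λ_N/λ_X = 1370/1680 = 0.8155.
L_X/L_N = (R_X/R_N)²(T_X/T_N)⁴ = (0.667)²(0.8155)⁴ = 0.1967.
F_X/F_N = (L_X/L_N)/(d_X/d_N)² = 0.1967/(3.30)² = 0.01807.

0.0181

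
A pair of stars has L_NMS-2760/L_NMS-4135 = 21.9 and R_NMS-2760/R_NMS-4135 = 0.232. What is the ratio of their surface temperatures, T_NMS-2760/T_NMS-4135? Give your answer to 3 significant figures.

L ∝ R²T⁴ gives T ∝ (L/R²)^(1/4), so
T_NMS-2760/T_NMS-4135 = (21.9 / 0.232²)^(1/4) = (406.9)^(1/4) = 4.491.

4.49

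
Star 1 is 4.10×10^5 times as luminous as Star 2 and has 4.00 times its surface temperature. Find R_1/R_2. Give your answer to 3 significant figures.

40.0

L ∝ R²T⁴ gives R ∝ √L / T², so
R_1/R_2 = √(4.10×10^5) / (4.00)² = 640.3 / 16.00 = 40.02.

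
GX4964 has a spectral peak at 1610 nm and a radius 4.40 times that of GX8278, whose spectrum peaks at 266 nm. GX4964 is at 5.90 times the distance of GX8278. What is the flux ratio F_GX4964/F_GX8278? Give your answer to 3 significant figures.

4.14×10^-4

Wien's law: T_GX4964/T_GX8278 = λ_GX8278/λ_GX4964 = 266/1610 = 0.1652.
L_GX4964/L_GX8278 = (R_GX4964/R_GX8278)²(T_GX4964/T_GX8278)⁴ = (4.40)²(0.1652)⁴ = 0.01443.
F_GX4964/F_GX8278 = (L_GX4964/L_GX8278)/(d_GX4964/d_GX8278)² = 0.01443/(5.90)² = 4.144×10^-4.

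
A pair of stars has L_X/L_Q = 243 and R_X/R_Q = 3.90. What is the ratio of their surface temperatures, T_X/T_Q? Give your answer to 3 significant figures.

L ∝ R²T⁴ gives T ∝ (L/R²)^(1/4), so
T_X/T_Q = (243 / 3.90²)^(1/4) = (15.98)^(1/4) = 1.999.

2.00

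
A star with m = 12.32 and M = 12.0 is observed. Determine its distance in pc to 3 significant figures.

m − M = 5 log₁₀(d/10 pc)
12.32 − (12.0) = 0.32 = 5 log₁₀(d/10)
d = 10 × 10^(0.32/5) = 10 × 10^0.064 = 11.59 pc.

11.6 pc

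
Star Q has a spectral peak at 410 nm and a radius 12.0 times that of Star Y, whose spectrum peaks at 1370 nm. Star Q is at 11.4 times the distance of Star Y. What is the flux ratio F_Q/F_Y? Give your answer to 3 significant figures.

Wien's law: T_Q/T_Y = λ_Y/λ_Q = 1370/410 = 3.341.
L_Q/L_Y = (R_Q/R_Y)²(T_Q/T_Y)⁴ = (12.0)²(3.341)⁴ = 1.795×10^4.
F_Q/F_Y = (L_Q/L_Y)/(d_Q/d_Y)² = 1.795×10^4/(11.4)² = 138.1.

138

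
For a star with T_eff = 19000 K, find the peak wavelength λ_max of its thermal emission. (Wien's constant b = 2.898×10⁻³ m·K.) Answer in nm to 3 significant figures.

λ_max = b/T = 2.898×10⁻³ / 19000 = 1.53×10^-7 m = 152.5 nm.

153 nm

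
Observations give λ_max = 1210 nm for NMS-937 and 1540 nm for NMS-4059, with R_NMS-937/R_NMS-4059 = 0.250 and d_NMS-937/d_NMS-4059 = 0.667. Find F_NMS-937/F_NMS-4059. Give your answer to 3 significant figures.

Wien's law: T_NMS-937/T_NMS-4059 = λ_NMS-4059/λ_NMS-937 = 1540/1210 = 1.273.
L_NMS-937/L_NMS-4059 = (R_NMS-937/R_NMS-4059)²(T_NMS-937/T_NMS-4059)⁴ = (0.250)²(1.273)⁴ = 0.1640.
F_NMS-937/F_NMS-4059 = (L_NMS-937/L_NMS-4059)/(d_NMS-937/d_NMS-4059)² = 0.1640/(0.667)² = 0.3686.

0.369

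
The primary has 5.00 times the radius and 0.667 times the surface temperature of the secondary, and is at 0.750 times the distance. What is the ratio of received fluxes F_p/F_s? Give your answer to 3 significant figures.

L_p/L_s = (R_p/R_s)²(T_p/T_s)⁴ = (5.00)² × (0.667)⁴ = 4.948.
F_p/F_s = (L_p/L_s)/(d_p/d_s)² = 4.948 / (0.750)² = 8.797.

8.80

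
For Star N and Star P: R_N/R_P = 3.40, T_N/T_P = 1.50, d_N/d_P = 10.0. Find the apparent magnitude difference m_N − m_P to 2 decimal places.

L_N/L_P = (3.40)²(1.50)⁴ = 58.52.
F_N/F_P = (L_N/L_P)/(d_N/d_P)² = 58.52/100.0 = 0.5852.
m_N − m_P = −2.5 log₁₀(0.5852) = 0.58.

0.58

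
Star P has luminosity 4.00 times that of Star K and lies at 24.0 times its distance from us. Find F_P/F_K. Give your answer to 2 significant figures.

0.0069

F = L/(4πd²), so F_P/F_K = (L_P/L_K) / (d_P/d_K)²
= 4.00 / (24.0)² = 4.00 / 576.0 = 0.006944.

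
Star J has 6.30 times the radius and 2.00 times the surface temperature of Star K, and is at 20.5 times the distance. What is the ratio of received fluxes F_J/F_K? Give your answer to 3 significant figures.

L_J/L_K = (R_J/R_K)²(T_J/T_K)⁴ = (6.30)² × (2.00)⁴ = 635.0.
F_J/F_K = (L_J/L_K)/(d_J/d_K)² = 635.0 / (20.5)² = 1.511.

1.51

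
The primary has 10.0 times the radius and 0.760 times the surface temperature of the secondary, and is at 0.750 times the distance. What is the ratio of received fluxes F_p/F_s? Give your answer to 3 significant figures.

59.3

L_p/L_s = (R_p/R_s)²(T_p/T_s)⁴ = (10.0)² × (0.760)⁴ = 33.36.
F_p/F_s = (L_p/L_s)/(d_p/d_s)² = 33.36 / (0.750)² = 59.31.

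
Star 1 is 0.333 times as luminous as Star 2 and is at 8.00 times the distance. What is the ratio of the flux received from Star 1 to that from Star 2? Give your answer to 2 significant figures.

0.0052

F = L/(4πd²), so F_1/F_2 = (L_1/L_2) / (d_1/d_2)²
= 0.333 / (8.00)² = 0.333 / 64.00 = 0.005203.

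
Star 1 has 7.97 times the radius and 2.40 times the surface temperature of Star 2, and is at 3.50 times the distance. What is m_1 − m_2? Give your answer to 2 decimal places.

-5.59

L_1/L_2 = (7.97)²(2.40)⁴ = 2107.
F_1/F_2 = (L_1/L_2)/(d_1/d_2)² = 2107/12.25 = 172.0.
m_1 − m_2 = −2.5 log₁₀(172.0) = -5.59.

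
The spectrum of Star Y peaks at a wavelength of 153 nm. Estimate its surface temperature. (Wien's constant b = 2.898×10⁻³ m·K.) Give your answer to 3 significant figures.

T = b/λ_max = 2.898×10⁻³ / (153×10⁻⁹) = 1.894×10^4 K.

1.89×10^4 K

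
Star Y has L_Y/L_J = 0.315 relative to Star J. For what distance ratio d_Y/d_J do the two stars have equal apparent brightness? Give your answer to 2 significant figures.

Equal flux requires L_Y/d_Y² = L_J/d_J², so d_Y/d_J = √(L_Y/L_J)
= √(0.315) = 0.5612.

0.56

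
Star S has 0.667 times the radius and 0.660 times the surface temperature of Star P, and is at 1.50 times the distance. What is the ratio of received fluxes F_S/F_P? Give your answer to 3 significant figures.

0.0375

L_S/L_P = (R_S/R_P)²(T_S/T_P)⁴ = (0.667)² × (0.660)⁴ = 0.08442.
F_S/F_P = (L_S/L_P)/(d_S/d_P)² = 0.08442 / (1.50)² = 0.03752.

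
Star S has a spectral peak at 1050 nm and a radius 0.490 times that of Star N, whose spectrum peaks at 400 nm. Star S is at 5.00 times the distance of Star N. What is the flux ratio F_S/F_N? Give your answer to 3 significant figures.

2.02×10^-4

Wien's law: T_S/T_N = λ_N/λ_S = 400/1050 = 0.3810.
L_S/L_N = (R_S/R_N)²(T_S/T_N)⁴ = (0.490)²(0.3810)⁴ = 0.005057.
F_S/F_N = (L_S/L_N)/(d_S/d_N)² = 0.005057/(5.00)² = 2.023×10^-4.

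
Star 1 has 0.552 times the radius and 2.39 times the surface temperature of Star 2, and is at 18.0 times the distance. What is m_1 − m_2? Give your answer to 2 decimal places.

L_1/L_2 = (0.552)²(2.39)⁴ = 9.942.
F_1/F_2 = (L_1/L_2)/(d_1/d_2)² = 9.942/324.0 = 0.03068.
m_1 − m_2 = −2.5 log₁₀(0.03068) = 3.78.

3.78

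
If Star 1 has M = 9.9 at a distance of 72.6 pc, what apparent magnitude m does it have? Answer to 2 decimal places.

m = M + 5 log₁₀(d/10 pc) = 9.9 + 5 log₁₀(72.6/10)
  = 9.9 + 5 × 0.861 = 9.9 + 4.30 = 14.20.

14.20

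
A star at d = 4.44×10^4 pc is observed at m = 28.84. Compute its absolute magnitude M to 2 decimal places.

M = m − 5 log₁₀(d/10 pc) = 28.84 − 5 log₁₀(4.44×10^4/10)
  = 28.84 − 5 × 3.647 = 28.84 − 18.24 = 10.60.

10.60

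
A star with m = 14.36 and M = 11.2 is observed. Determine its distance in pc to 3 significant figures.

42.9 pc

m − M = 5 log₁₀(d/10 pc)
14.36 − (11.2) = 3.16 = 5 log₁₀(d/10)
d = 10 × 10^(3.16/5) = 10 × 10^0.632 = 42.85 pc.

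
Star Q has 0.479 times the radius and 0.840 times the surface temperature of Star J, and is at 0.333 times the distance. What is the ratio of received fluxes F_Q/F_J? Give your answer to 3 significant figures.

L_Q/L_J = (R_Q/R_J)²(T_Q/T_J)⁴ = (0.479)² × (0.840)⁴ = 0.1142.
F_Q/F_J = (L_Q/L_J)/(d_Q/d_J)² = 0.1142 / (0.333)² = 1.030.

1.03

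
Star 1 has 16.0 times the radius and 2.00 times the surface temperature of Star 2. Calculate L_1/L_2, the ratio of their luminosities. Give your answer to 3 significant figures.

From the Stefan–Boltzmann law, L ∝ R²T⁴, so
L_1/L_2 = (R_1/R_2)² (T_1/T_2)⁴ = (16.0)² × (2.00)⁴ = 256.0 × 16.00 = 4096.

4.10×10^3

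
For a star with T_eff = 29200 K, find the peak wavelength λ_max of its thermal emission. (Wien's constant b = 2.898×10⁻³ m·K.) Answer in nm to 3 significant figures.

99.2 nm

λ_max = b/T = 2.898×10⁻³ / 29200 = 9.92×10^-8 m = 99.25 nm.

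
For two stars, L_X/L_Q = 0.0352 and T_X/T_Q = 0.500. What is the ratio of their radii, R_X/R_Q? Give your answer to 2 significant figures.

L ∝ R²T⁴ gives R ∝ √L / T², so
R_X/R_Q = √(0.0352) / (0.500)² = 0.1876 / 0.2500 = 0.7505.

0.75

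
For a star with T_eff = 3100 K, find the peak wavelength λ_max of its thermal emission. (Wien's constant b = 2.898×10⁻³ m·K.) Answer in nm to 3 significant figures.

λ_max = b/T = 2.898×10⁻³ / 3100 = 9.35×10^-7 m = 934.8 nm.

935 nm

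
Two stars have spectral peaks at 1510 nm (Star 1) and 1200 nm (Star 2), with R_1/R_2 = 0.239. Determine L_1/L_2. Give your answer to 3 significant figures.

0.0228

Wien's law gives T ∝ 1/λ_max, so T_1/T_2 = λ_2/λ_1 = 1200/1510 = 0.7947.
Then L ∝ R²T⁴ gives L_1/L_2 = (0.239)² × (0.7947)⁴ = 0.05712 × 0.3989 = 0.02278.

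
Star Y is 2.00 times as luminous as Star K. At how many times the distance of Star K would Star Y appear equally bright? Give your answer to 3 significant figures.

1.41

Equal flux requires L_Y/d_Y² = L_K/d_K², so d_Y/d_K = √(L_Y/L_K)
= √(2.00) = 1.414.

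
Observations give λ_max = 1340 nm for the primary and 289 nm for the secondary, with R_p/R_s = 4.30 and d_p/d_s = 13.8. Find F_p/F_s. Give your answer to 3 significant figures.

2.10×10^-4

Wien's law: T_p/T_s = λ_s/λ_p = 289/1340 = 0.2157.
L_p/L_s = (R_p/R_s)²(T_p/T_s)⁴ = (4.30)²(0.2157)⁴ = 0.04000.
F_p/F_s = (L_p/L_s)/(d_p/d_s)² = 0.04000/(13.8)² = 2.101×10^-4.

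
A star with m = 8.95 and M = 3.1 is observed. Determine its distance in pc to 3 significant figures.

148 pc

m − M = 5 log₁₀(d/10 pc)
8.95 − (3.1) = 5.85 = 5 log₁₀(d/10)
d = 10 × 10^(5.85/5) = 10 × 10^1.170 = 147.9 pc.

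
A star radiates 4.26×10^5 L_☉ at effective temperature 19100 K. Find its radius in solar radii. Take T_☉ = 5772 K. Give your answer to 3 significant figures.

R/R_☉ = √(L/L_☉) / (T/T_☉)² = √(4.26×10^5) / (3.309)²
       = 652.7 / 10.95 = 59.61.

59.6 solar radii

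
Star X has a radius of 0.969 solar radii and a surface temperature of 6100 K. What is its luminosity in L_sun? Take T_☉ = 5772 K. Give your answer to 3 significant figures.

1.17 L_sun

L/L_☉ = (R/R_☉)² (T/T_☉)⁴ = (0.969)² × (6100/5772)⁴
       = 0.9390 × (1.057)⁴ = 0.9390 × 1.247 = 1.171.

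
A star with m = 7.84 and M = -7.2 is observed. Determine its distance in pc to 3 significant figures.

1.02×10^4 pc

m − M = 5 log₁₀(d/10 pc)
7.84 − (-7.2) = 15.04 = 5 log₁₀(d/10)
d = 10 × 10^(15.04/5) = 10 × 10^3.008 = 1.019×10^4 pc.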